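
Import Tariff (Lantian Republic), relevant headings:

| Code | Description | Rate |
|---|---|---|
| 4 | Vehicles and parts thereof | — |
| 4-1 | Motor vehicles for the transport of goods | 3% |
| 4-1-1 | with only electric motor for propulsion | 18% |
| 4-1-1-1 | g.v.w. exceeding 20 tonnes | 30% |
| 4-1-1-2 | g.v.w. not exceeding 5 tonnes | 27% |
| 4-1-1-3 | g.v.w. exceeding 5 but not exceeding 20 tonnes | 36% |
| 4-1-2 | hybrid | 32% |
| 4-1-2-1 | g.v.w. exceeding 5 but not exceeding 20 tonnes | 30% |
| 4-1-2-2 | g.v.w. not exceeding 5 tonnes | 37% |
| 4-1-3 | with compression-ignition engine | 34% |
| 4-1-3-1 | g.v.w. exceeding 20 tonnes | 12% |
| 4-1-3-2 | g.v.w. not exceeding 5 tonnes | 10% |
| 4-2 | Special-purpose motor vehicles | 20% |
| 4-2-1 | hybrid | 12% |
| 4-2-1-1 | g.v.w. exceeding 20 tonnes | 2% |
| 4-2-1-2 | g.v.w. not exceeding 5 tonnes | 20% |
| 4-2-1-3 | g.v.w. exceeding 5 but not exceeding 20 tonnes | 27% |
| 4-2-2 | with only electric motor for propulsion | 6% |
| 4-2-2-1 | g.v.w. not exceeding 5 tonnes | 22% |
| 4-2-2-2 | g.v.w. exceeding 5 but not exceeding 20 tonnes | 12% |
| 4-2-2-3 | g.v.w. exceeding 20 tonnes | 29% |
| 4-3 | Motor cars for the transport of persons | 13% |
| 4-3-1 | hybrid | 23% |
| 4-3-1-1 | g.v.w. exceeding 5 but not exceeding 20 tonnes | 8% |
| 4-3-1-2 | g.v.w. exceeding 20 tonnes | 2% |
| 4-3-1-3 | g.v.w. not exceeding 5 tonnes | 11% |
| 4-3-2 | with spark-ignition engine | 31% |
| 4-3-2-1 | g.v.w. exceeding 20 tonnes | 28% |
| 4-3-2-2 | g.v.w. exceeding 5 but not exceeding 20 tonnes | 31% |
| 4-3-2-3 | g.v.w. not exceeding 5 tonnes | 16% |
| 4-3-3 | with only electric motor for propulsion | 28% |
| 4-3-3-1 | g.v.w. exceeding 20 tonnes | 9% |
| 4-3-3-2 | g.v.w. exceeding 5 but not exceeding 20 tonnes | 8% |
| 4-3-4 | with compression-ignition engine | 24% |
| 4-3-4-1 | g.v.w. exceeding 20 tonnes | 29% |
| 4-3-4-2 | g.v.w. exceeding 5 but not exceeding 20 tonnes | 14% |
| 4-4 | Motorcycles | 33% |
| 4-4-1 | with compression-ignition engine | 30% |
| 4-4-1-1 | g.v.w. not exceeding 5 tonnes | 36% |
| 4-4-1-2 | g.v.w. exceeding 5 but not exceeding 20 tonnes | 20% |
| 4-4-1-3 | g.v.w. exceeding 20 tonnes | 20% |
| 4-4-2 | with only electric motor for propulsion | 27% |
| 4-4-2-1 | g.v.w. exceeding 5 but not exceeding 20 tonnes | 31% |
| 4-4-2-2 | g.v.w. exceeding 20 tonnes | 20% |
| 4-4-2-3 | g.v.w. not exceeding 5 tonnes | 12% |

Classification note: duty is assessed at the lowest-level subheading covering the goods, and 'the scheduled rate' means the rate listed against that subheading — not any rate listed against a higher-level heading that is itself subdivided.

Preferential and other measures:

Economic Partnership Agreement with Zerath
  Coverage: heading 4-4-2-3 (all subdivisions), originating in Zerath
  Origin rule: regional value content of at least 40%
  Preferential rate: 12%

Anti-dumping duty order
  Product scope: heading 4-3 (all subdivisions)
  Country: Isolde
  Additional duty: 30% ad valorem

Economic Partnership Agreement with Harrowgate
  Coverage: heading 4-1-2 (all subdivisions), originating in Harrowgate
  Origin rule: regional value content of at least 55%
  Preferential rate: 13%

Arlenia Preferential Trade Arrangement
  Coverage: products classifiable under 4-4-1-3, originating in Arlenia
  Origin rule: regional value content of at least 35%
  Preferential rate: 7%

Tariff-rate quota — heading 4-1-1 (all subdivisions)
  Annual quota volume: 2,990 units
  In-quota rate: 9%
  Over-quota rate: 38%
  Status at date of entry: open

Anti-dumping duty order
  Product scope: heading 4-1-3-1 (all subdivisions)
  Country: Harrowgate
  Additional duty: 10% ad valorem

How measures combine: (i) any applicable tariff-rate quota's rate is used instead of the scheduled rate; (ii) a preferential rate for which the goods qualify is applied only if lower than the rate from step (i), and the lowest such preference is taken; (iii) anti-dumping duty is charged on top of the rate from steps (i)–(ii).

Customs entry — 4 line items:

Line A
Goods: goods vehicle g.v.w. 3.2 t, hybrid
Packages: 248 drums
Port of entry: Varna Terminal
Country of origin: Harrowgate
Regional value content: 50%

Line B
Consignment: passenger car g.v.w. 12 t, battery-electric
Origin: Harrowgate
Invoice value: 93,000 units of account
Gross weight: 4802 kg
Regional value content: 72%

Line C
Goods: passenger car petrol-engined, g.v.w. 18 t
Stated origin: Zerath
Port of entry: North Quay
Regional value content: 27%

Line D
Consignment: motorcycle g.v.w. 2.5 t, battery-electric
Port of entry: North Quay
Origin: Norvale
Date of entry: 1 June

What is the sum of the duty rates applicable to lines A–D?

88%

Line A: goods vehicle → 4-1; hybrid → 4-1-2; g.v.w. 3.2 t → 4-1-2-2. Scheduled 37%. Harrowgate agreement on 4-1-2: RVC < 55%. → 37%.
Line B: passenger car → 4-3; battery-electric → 4-3-3; g.v.w. 12 t → 4-3-3-2. Scheduled 8%. Harrowgate agreement on 4-1-2: 4-3-3-2 not covered. → 8%.
Line C: passenger car → 4-3; petrol-engined → 4-3-2; g.v.w. 18 t → 4-3-2-2. Scheduled 31%. Zerath agreement on 4-4-2-3: 4-3-2-2 not covered. → 31%.
Line D: motorcycle → 4-4; battery-electric → 4-4-2; g.v.w. 2.5 t → 4-4-2-3. Scheduled 12%. No special measure applies. → 12%.
Sum: 37% + 8% + 31% + 12% = 88%.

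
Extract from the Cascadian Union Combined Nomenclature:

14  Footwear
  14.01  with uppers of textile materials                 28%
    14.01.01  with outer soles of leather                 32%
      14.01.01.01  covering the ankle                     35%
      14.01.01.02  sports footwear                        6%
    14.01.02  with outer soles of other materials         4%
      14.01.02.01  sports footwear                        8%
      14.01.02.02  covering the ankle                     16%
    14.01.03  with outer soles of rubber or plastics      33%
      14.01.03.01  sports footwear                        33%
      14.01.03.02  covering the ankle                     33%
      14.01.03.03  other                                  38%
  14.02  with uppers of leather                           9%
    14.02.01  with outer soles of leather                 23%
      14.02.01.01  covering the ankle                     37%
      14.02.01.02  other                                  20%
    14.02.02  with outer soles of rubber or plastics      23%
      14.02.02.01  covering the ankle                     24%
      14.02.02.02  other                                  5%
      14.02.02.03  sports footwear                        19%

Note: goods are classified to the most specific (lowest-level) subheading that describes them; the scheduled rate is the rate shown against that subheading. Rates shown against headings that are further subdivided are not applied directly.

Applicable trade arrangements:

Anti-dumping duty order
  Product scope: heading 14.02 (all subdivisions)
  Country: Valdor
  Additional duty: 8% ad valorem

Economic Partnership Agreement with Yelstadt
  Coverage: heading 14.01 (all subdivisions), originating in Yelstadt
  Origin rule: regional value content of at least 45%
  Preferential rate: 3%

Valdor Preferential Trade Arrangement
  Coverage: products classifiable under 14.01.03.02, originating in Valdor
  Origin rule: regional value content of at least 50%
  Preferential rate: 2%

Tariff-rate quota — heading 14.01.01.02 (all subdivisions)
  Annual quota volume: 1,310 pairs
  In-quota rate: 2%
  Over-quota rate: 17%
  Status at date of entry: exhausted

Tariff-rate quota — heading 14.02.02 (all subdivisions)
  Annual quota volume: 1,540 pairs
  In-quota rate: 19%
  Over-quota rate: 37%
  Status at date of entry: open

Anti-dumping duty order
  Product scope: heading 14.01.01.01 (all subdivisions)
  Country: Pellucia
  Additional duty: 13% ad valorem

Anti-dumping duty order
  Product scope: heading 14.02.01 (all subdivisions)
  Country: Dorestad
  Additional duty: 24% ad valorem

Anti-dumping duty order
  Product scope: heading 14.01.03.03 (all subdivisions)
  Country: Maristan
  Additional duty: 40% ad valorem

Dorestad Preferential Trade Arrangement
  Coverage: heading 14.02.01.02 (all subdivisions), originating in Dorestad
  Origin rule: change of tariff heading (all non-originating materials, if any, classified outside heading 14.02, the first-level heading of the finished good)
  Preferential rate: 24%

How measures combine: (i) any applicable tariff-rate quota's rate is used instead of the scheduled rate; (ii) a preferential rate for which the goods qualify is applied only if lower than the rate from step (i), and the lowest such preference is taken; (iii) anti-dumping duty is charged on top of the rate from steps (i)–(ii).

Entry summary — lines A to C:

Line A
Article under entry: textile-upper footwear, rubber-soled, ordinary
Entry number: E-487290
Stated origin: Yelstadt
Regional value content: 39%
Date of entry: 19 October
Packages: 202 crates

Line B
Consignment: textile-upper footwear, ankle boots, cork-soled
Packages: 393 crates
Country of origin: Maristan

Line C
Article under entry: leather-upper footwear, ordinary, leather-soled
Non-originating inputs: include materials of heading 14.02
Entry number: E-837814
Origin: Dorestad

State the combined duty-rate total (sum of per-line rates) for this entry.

Line A: textile-upper → 14.01; rubber-soled → 14.01.03; ordinary → 14.01.03.03. Scheduled 38%. Yelstadt agreement on 14.01: RVC < 45%. → 38%.
Line B: textile-upper → 14.01; cork-soled → 14.01.02; ankle boots → 14.01.02.02. Scheduled 16%. No special measure applies. → 16%.
Line C: leather-upper → 14.02; leather-soled → 14.02.01; ordinary → 14.02.01.02. Scheduled 20%. Dorestad agreement on 14.02.01.02: CTH not met; anti-dumping (Dorestad, 14.02.01): +24%; total 20% + 24% = 44%. → 44%.
Sum: 38% + 16% + 44% = 98%.

98%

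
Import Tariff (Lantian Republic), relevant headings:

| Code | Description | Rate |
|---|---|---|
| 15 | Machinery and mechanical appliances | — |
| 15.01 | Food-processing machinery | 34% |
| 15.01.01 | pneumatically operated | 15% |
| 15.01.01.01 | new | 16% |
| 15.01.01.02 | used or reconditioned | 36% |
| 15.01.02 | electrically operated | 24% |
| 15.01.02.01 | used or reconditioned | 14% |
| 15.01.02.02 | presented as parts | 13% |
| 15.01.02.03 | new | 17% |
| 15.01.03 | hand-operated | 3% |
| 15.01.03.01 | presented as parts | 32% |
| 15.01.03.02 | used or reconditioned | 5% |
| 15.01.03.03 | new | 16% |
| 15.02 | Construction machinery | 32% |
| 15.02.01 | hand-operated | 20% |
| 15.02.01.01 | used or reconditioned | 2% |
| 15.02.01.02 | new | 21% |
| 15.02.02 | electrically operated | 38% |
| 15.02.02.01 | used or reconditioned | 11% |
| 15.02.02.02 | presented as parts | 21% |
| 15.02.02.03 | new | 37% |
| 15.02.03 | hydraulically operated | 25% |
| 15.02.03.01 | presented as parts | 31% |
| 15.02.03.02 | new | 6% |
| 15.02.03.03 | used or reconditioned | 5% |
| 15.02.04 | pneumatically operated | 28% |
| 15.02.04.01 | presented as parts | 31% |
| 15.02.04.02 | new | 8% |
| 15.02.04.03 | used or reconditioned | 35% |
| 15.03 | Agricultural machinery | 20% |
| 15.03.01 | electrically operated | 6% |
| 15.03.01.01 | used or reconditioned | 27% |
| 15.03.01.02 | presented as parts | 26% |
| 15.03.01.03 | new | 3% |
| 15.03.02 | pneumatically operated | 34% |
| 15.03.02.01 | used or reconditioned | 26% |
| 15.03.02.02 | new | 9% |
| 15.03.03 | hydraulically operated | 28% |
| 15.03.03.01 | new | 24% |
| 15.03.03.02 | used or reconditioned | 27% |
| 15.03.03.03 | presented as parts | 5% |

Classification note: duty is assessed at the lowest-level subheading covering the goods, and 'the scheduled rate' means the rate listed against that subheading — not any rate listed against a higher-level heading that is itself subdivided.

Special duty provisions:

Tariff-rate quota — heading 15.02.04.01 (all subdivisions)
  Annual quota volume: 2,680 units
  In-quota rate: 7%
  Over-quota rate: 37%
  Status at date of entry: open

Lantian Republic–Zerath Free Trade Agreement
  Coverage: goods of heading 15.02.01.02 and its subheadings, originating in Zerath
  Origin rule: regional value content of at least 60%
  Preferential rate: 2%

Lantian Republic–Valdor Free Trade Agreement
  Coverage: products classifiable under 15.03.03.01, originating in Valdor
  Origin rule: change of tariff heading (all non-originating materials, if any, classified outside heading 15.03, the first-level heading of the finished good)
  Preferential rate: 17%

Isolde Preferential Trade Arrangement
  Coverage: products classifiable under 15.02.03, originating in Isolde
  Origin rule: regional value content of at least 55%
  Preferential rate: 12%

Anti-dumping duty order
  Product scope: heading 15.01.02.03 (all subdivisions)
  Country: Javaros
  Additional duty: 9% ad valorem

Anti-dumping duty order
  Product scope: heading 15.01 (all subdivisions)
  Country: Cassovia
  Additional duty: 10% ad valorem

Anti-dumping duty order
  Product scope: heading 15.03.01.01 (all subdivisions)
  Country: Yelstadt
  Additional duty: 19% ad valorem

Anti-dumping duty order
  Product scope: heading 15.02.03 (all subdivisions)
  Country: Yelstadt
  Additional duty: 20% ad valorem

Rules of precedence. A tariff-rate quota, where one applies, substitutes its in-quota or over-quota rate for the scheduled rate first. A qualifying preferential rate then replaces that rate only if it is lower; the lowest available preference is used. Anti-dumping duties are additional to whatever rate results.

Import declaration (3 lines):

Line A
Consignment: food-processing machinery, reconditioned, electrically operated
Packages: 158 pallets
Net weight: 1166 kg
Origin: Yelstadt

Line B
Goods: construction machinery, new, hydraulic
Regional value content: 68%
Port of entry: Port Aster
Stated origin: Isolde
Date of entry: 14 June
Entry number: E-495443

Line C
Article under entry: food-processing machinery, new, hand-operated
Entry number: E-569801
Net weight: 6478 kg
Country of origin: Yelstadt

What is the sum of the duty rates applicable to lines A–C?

Line A: food-processing → 15.01; electrically operated → 15.01.02; reconditioned → 15.01.02.01. Scheduled 14%. No special measure applies. → 14%.
Line B: construction → 15.02; hydraulic → 15.02.03; new → 15.02.03.02. Scheduled 6%. Isolde agreement on 15.02.03: RVC ≥ 55% → 12% available; preference 12% not lower than 6% → no reduction. → 6%.
Line C: food-processing → 15.01; hand-operated → 15.01.03; new → 15.01.03.03. Scheduled 16%. No special measure applies. → 16%.
Sum: 14% + 6% + 16% = 36%.

36%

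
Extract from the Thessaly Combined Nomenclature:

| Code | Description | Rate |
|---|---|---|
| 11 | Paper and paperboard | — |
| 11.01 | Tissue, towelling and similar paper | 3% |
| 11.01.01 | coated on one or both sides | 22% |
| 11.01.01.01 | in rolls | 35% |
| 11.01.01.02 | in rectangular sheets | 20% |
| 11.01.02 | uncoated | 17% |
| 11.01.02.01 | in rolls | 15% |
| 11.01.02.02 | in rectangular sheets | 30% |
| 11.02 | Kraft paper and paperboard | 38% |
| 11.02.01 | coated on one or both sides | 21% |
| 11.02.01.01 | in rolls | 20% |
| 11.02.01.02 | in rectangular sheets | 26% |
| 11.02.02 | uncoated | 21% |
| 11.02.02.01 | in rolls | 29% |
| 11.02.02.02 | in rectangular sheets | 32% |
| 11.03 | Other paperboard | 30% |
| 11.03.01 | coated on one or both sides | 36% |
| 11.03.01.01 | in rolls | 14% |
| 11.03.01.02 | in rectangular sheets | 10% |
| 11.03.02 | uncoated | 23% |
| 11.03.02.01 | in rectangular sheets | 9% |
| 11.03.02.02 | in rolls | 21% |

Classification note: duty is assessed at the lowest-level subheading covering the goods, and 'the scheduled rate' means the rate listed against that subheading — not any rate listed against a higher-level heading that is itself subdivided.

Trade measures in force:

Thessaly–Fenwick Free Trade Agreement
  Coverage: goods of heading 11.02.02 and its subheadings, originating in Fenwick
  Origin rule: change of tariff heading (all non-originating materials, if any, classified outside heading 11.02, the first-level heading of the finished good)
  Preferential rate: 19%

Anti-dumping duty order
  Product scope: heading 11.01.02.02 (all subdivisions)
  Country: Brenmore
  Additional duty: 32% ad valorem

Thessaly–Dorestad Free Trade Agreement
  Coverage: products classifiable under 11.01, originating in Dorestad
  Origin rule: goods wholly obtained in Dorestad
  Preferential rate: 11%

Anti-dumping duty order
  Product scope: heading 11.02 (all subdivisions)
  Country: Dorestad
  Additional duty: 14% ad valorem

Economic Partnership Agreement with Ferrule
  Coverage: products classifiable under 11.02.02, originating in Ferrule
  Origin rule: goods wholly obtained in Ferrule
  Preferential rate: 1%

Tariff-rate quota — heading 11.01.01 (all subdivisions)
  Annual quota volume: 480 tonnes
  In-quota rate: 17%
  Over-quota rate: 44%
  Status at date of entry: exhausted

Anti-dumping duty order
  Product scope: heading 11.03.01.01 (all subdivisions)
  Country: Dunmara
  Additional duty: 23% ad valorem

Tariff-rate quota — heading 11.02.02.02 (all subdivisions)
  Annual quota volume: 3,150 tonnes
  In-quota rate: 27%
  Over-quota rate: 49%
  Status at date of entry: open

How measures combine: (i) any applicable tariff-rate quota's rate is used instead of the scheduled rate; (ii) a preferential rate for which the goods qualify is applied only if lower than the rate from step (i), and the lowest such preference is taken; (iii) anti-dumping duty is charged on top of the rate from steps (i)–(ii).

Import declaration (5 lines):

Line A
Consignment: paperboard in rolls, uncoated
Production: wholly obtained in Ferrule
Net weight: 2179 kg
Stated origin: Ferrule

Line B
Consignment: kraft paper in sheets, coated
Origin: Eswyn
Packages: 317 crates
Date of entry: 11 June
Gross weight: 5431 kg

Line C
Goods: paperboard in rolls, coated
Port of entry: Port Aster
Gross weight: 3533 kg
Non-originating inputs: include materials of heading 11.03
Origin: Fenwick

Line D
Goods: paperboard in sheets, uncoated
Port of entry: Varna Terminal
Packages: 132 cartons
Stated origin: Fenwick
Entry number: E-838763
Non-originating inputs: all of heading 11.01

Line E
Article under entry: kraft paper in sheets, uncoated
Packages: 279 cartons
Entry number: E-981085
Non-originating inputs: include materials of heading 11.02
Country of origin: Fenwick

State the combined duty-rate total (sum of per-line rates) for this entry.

Line A: paperboard → 11.03; uncoated → 11.03.02; in rolls → 11.03.02.02. Scheduled 21%. Ferrule agreement on 11.02.02: 11.03.02.02 not covered. → 21%.
Line B: kraft paper → 11.02; coated → 11.02.01; in sheets → 11.02.01.02. Scheduled 26%. No special measure applies. → 26%.
Line C: paperboard → 11.03; coated → 11.03.01; in rolls → 11.03.01.01. Scheduled 14%. Fenwick agreement on 11.02.02: 11.03.01.01 not covered. → 14%.
Line D: paperboard → 11.03; uncoated → 11.03.02; in sheets → 11.03.02.01. Scheduled 9%. Fenwick agreement on 11.02.02: 11.03.02.01 not covered. → 9%.
Line E: kraft paper → 11.02; uncoated → 11.02.02; in sheets → 11.02.02.02. Scheduled 32%. quota on 11.02.02.02 open → in-quota 27%; Fenwick agreement on 11.02.02: CTH not met. → 27%.
Sum: 21% + 26% + 14% + 9% + 27% = 97%.

97%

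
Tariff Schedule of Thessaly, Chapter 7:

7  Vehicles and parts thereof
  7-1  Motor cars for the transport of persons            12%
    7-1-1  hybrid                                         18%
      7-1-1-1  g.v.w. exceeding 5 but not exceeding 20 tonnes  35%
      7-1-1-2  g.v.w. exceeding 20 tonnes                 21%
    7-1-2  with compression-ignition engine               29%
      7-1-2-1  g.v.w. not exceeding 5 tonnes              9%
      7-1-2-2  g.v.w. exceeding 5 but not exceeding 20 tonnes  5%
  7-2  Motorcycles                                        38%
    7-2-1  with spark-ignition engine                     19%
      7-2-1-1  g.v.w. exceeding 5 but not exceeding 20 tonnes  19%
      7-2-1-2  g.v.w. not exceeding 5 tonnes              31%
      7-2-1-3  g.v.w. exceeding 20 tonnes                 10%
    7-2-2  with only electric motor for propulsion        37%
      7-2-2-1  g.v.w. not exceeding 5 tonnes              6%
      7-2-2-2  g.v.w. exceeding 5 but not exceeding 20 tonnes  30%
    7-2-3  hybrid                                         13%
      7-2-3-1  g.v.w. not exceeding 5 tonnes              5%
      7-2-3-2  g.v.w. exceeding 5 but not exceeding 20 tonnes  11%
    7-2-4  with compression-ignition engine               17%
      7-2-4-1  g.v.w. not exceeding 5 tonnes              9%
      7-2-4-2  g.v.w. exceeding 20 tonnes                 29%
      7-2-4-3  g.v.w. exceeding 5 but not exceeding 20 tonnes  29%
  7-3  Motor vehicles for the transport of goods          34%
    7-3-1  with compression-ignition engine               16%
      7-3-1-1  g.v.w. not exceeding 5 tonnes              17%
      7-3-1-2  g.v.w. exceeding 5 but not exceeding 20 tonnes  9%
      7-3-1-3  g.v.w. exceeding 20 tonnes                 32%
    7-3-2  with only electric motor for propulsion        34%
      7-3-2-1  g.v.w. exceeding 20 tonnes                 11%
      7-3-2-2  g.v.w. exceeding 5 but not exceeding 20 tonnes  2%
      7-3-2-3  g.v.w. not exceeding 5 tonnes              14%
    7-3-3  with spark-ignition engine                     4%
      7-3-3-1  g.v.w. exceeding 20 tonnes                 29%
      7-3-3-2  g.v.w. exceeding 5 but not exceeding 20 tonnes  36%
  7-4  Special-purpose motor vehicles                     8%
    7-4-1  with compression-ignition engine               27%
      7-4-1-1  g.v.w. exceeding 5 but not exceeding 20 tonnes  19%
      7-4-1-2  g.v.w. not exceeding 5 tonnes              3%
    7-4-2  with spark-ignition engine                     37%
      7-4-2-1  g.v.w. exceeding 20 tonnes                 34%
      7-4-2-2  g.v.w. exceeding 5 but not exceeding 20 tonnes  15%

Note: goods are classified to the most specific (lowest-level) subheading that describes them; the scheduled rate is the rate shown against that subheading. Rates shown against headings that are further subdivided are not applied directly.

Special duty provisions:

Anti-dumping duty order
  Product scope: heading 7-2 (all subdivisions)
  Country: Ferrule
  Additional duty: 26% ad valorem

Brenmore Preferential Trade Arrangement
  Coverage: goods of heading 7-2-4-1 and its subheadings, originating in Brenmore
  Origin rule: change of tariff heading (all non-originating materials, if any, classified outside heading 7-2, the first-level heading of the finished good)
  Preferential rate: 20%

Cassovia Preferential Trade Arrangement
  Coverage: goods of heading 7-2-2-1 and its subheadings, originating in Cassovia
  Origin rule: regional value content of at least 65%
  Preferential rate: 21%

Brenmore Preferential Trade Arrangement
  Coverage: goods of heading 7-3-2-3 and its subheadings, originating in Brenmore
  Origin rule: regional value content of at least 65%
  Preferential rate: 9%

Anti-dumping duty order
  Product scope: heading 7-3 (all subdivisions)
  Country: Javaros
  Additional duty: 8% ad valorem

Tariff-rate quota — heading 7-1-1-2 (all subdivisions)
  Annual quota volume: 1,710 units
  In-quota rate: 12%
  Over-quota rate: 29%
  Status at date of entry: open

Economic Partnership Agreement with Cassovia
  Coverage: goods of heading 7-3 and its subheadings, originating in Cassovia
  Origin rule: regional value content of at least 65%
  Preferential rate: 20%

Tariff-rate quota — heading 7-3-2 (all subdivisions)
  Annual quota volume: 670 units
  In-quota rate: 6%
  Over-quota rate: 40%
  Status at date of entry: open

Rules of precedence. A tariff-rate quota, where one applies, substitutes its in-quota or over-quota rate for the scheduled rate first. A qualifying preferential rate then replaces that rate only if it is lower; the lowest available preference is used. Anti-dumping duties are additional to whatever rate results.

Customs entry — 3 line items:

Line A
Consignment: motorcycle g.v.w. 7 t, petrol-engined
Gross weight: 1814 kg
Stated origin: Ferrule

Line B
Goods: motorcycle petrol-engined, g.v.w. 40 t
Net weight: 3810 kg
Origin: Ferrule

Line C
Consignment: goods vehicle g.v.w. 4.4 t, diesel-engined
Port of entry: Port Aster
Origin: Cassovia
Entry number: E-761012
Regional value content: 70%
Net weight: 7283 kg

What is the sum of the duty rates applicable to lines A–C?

98%

Line A: motorcycle → 7-2; petrol-engined → 7-2-1; g.v.w. 7 t → 7-2-1-1. Scheduled 19%. anti-dumping (Ferrule, 7-2): +26%; total 19% + 26% = 45%. → 45%.
Line B: motorcycle → 7-2; petrol-engined → 7-2-1; g.v.w. 40 t → 7-2-1-3. Scheduled 10%. anti-dumping (Ferrule, 7-2): +26%; total 10% + 26% = 36%. → 36%.
Line C: goods vehicle → 7-3; diesel-engined → 7-3-1; g.v.w. 4.4 t → 7-3-1-1. Scheduled 17%. Cassovia agreement on 7-2-2-1: 7-3-1-1 not covered; Cassovia agreement on 7-3: RVC ≥ 65% → 20% available; preference 20% not lower than 17% → no reduction. → 17%.
Sum: 45% + 36% + 17% = 98%.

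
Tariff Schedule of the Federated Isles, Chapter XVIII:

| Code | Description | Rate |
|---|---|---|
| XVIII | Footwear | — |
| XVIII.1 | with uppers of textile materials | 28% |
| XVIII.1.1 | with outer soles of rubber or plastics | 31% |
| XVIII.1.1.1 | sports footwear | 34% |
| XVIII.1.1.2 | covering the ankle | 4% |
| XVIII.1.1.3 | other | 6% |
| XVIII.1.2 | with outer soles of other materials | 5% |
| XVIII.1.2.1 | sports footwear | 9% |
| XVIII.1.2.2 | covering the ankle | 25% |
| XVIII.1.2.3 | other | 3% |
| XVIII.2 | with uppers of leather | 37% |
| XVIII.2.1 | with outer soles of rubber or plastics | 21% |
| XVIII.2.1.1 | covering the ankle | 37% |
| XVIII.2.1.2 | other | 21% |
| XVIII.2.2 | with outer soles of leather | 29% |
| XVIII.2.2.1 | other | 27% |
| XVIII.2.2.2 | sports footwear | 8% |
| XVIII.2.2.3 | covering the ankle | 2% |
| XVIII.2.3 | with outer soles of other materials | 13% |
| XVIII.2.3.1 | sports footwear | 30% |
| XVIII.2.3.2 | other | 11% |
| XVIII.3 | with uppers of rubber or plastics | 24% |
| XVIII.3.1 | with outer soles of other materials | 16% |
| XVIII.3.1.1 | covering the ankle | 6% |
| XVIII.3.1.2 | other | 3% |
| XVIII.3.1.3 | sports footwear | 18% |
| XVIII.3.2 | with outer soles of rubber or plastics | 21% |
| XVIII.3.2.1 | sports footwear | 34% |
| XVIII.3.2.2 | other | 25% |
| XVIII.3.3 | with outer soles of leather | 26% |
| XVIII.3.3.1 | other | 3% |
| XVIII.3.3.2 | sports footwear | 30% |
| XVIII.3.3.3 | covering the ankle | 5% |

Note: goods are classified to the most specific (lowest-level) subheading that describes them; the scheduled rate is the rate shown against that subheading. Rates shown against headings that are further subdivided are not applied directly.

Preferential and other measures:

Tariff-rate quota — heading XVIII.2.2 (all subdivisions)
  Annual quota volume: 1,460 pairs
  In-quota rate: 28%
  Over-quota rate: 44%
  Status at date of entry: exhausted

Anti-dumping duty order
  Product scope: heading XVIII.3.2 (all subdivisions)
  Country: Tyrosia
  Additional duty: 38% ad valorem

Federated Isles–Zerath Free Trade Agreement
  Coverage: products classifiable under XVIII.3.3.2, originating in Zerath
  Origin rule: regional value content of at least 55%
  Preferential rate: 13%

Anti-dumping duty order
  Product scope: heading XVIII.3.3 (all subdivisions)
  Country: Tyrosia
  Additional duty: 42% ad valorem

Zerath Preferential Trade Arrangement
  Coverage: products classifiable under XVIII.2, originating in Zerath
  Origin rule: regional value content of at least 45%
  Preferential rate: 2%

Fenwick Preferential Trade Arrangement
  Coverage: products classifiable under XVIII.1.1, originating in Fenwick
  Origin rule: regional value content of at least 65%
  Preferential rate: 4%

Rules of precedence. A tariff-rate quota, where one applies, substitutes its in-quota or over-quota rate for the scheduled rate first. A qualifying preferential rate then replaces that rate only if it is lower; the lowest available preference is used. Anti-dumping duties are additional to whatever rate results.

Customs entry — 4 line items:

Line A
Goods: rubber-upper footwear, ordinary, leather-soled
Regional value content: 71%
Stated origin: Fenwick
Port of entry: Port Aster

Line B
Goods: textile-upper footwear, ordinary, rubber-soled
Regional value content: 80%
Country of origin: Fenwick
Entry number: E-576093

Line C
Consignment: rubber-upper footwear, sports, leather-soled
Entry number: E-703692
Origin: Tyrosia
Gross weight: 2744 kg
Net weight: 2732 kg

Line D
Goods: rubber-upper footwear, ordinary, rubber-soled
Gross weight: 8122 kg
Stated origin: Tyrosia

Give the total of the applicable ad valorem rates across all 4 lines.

Line A: rubber-upper → XVIII.3; leather-soled → XVIII.3.3; ordinary → XVIII.3.3.1. Scheduled 3%. Fenwick agreement on XVIII.1.1: XVIII.3.3.1 not covered. → 3%.
Line B: textile-upper → XVIII.1; rubber-soled → XVIII.1.1; ordinary → XVIII.1.1.3. Scheduled 6%. Fenwick agreement on XVIII.1.1: RVC ≥ 65% → 4% available; preferential 4%. → 4%.
Line C: rubber-upper → XVIII.3; leather-soled → XVIII.3.3; sports → XVIII.3.3.2. Scheduled 30%. anti-dumping (Tyrosia, XVIII.3.3): +42%; total 30% + 42% = 72%. → 72%.
Line D: rubber-upper → XVIII.3; rubber-soled → XVIII.3.2; ordinary → XVIII.3.2.2. Scheduled 25%. anti-dumping (Tyrosia, XVIII.3.2): +38%; total 25% + 38% = 63%. → 63%.
Sum: 3% + 4% + 72% + 63% = 142%.

142%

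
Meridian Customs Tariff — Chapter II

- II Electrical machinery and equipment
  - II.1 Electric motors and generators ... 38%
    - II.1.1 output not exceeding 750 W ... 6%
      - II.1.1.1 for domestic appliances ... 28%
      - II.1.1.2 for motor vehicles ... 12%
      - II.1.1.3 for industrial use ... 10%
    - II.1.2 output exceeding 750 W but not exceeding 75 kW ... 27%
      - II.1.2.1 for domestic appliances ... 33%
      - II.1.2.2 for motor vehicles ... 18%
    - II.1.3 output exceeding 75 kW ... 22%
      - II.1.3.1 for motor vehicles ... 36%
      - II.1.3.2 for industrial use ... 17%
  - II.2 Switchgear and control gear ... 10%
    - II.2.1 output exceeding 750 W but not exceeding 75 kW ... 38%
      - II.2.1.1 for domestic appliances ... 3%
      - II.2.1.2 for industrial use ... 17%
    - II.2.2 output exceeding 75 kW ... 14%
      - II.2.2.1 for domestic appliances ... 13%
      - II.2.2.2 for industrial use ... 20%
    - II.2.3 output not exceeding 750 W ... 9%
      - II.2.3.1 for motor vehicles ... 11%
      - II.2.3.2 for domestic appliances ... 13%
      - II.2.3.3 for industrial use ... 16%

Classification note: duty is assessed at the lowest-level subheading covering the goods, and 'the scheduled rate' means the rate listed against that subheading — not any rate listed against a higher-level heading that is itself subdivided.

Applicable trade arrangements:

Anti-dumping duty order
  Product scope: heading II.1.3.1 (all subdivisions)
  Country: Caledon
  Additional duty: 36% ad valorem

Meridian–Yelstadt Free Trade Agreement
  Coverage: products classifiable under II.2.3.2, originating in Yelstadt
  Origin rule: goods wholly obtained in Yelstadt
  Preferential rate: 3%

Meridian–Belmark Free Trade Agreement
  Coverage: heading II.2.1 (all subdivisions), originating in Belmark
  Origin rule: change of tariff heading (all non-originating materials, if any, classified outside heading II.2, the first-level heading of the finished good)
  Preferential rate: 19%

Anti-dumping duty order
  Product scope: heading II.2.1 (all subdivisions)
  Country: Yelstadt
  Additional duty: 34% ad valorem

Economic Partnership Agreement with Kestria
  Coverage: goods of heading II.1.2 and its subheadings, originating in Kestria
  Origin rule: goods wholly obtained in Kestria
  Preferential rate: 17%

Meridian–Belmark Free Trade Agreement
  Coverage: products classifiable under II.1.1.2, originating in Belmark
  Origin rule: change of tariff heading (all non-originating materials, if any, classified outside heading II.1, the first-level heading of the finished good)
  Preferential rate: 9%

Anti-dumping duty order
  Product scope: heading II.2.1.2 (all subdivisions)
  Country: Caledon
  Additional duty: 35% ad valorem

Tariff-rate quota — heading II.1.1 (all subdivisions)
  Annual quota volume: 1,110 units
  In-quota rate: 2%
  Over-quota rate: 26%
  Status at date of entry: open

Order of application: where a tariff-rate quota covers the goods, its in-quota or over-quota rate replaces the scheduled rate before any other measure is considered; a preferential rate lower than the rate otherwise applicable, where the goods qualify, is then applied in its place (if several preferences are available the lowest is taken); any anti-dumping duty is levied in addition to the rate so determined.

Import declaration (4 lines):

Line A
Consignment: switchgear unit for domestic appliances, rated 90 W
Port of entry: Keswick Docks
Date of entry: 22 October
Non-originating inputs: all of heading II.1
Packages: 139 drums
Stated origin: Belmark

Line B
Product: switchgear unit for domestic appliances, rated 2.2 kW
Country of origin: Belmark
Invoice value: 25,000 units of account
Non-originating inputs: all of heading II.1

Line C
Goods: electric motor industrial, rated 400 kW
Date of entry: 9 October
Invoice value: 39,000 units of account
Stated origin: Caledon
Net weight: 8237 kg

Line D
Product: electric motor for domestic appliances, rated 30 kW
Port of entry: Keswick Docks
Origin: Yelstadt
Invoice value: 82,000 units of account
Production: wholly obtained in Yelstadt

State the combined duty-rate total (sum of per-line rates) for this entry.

Line A: switchgear unit → II.2; rated 90 W → II.2.3; for domestic appliances → II.2.3.2. Scheduled 13%. Belmark agreement on II.2.1: II.2.3.2 not covered; Belmark agreement on II.1.1.2: II.2.3.2 not covered. → 13%.
Line B: switchgear unit → II.2; rated 2.2 kW → II.2.1; for domestic appliances → II.2.1.1. Scheduled 3%. Belmark agreement on II.2.1: CTH met → 19% available; Belmark agreement on II.1.1.2: II.2.1.1 not covered; preference 19% not lower than 3% → no reduction. → 3%.
Line C: electric motor → II.1; rated 400 kW → II.1.3; industrial → II.1.3.2. Scheduled 17%. No special measure applies. → 17%.
Line D: electric motor → II.1; rated 30 kW → II.1.2; for domestic appliances → II.1.2.1. Scheduled 33%. Yelstadt agreement on II.2.3.2: II.1.2.1 not covered. → 33%.
Sum: 13% + 3% + 17% + 33% = 66%.

66%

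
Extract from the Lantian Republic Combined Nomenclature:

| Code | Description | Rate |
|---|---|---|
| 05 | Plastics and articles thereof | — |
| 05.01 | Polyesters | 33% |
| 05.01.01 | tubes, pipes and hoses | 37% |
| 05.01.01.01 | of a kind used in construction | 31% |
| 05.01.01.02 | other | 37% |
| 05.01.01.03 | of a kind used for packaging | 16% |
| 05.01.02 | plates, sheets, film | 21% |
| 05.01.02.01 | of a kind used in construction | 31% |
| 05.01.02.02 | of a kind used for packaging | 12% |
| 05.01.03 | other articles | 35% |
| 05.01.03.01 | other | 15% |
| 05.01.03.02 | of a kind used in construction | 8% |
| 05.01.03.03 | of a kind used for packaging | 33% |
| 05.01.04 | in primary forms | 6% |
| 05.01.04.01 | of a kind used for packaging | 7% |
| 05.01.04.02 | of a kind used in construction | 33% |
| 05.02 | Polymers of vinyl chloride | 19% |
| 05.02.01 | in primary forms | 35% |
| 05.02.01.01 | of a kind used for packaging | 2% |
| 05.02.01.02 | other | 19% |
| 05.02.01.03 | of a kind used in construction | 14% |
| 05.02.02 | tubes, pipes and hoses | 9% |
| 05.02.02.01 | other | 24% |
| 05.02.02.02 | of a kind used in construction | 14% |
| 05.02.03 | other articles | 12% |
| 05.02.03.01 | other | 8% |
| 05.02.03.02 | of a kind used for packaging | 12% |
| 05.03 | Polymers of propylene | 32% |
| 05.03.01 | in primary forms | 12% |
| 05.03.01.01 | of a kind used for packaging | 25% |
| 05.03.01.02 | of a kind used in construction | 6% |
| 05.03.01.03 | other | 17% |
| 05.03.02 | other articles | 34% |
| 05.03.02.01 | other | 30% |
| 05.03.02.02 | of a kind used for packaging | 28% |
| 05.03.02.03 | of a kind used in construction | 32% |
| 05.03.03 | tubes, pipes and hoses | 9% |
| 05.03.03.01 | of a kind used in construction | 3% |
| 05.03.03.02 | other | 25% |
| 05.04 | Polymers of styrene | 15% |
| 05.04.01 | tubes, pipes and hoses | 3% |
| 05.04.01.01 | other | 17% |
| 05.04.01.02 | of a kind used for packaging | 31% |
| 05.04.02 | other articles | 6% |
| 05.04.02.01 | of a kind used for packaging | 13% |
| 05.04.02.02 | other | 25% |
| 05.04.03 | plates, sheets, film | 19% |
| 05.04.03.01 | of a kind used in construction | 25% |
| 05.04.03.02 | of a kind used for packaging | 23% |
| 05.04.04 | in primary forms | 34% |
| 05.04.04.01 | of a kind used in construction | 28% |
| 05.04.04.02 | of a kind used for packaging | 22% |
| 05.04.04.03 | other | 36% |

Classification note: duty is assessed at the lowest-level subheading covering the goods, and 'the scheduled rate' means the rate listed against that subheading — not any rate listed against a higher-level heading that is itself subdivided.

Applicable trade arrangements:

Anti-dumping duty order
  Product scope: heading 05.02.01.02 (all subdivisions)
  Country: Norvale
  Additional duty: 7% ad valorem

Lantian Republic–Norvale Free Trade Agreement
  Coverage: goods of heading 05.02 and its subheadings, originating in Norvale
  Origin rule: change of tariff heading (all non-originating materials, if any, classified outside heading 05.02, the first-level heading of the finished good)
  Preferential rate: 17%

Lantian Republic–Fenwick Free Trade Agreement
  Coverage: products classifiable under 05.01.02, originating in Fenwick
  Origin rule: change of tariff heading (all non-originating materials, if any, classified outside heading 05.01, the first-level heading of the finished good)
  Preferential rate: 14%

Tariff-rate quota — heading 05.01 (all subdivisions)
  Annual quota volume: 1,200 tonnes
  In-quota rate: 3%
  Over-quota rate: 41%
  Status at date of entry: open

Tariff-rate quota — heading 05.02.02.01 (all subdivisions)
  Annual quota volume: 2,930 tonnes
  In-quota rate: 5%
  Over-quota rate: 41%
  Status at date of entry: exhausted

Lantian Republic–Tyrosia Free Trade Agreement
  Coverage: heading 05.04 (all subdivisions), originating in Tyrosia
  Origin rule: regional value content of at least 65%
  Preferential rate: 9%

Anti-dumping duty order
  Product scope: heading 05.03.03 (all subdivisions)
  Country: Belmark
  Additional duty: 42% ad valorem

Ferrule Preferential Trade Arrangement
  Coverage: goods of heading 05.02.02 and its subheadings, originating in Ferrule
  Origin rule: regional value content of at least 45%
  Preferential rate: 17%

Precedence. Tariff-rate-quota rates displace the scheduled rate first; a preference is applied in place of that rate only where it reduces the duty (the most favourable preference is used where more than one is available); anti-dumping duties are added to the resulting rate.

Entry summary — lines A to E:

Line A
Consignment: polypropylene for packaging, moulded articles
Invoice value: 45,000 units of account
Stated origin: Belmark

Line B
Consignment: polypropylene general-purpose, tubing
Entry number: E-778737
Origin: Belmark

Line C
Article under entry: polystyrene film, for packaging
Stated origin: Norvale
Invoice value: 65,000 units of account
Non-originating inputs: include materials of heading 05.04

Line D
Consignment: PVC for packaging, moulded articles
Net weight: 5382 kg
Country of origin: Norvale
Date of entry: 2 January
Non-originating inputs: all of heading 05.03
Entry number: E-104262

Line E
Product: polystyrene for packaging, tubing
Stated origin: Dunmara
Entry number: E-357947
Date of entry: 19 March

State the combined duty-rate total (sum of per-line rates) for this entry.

Line A: polypropylene → 05.03; moulded articles → 05.03.02; for packaging → 05.03.02.02. Scheduled 28%. No special measure applies. → 28%.
Line B: polypropylene → 05.03; tubing → 05.03.03; general-purpose → 05.03.03.02. Scheduled 25%. anti-dumping (Belmark, 05.03.03): +42%; total 25% + 42% = 67%. → 67%.
Line C: polystyrene → 05.04; film → 05.04.03; for packaging → 05.04.03.02. Scheduled 23%. Norvale agreement on 05.02: 05.04.03.02 not covered. → 23%.
Line D: PVC → 05.02; moulded articles → 05.02.03; for packaging → 05.02.03.02. Scheduled 12%. Norvale agreement on 05.02: CTH met → 17% available; preference 17% not lower than 12% → no reduction. → 12%.
Line E: polystyrene → 05.04; tubing → 05.04.01; for packaging → 05.04.01.02. Scheduled 31%. No special measure applies. → 31%.
Sum: 28% + 67% + 23% + 12% + 31% = 161%.

161%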